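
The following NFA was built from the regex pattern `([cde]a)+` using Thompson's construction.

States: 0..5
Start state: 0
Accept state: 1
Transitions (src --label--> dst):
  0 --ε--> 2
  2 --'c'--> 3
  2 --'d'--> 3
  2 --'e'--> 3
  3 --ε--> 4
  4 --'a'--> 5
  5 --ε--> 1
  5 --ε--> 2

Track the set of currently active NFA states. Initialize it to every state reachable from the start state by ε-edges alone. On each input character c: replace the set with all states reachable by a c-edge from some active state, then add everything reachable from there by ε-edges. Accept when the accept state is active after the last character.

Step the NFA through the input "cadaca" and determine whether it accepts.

Answer: ACCEPT

Trace:
S₀ = ε-closure({0}) = {0,2}
'c' @ 1: {3,4}
'a' @ 2: {1,2,5}  [accepting]
'd' @ 3: {3,4}
'a' @ 4: {1,2,5}  [accepting]
'c' @ 5: {3,4}
'a' @ 6: {1,2,5}  [accepting]
after full input: {1,2,5}  (accept=1 in)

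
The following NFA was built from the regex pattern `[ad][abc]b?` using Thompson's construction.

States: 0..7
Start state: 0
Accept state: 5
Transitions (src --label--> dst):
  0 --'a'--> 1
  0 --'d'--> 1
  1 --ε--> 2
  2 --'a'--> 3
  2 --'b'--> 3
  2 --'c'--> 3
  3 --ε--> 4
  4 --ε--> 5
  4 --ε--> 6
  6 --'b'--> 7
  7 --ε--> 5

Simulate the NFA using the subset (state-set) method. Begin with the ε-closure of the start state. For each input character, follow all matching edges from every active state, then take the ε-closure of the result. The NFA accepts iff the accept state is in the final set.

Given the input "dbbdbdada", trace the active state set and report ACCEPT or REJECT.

start: ε-closure({0}) = {0}
'd' @ 1: {1,2}
'b' @ 2: {3,4,5,6}  [accepting]
'b' @ 3: {5,7}  [accepting]
'd' @ 4: {}  — no active states
rest 'bdada' ignored (set empty)
final: {}; accept 5 not in set

Answer: REJECT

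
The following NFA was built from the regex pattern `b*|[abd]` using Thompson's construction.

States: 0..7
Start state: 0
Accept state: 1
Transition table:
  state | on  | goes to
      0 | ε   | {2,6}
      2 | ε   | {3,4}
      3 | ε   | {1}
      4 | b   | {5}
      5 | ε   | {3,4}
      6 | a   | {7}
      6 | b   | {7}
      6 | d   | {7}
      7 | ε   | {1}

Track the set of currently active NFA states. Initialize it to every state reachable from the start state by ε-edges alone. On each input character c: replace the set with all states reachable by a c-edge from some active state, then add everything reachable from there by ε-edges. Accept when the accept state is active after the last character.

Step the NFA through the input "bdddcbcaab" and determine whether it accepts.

Answer: REJECT

Steps:
S₀ = ε-closure({0}) = {0,1,2,3,4,6}
'b' @ 1: {1,3,4,5,7}  ✓accept
'd' @ 2: {}  — dead — no transitions
rest 'ddcbcaab' ignored (set empty)
end set {} — state 1 not in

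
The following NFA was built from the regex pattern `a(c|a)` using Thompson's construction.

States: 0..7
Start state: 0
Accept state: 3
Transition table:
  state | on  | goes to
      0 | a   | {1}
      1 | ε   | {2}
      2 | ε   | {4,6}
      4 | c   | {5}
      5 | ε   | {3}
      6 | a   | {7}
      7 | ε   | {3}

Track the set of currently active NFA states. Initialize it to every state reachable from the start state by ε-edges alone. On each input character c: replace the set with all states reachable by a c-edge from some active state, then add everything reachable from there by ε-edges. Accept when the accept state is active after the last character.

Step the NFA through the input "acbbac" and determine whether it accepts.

Answer: REJECT

Derivation:
S₀ = ε-closure({0}) = {0}
'a' @ 1: {1,2,4,6}
'c' @ 2: {3,5}  [accepting]
'b' @ 3: {}  — state set empty
rest 'bac' ignored (set empty)
after full input: {}  (accept=3 not in)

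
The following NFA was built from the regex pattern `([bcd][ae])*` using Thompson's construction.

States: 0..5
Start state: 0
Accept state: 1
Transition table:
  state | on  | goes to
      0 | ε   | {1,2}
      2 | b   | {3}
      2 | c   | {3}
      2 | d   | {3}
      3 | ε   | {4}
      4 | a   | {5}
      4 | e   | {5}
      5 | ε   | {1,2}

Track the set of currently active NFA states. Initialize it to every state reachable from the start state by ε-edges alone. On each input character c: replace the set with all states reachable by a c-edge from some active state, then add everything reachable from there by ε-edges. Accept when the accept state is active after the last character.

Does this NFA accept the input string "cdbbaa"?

initial (ε-close {0}): {0,1,2}
'c' @ 1: {3,4}
'd' @ 2: {}  — no active states
rest 'bbaa' ignored (set empty)
final: {}; accept 1 not in set

Answer: REJECT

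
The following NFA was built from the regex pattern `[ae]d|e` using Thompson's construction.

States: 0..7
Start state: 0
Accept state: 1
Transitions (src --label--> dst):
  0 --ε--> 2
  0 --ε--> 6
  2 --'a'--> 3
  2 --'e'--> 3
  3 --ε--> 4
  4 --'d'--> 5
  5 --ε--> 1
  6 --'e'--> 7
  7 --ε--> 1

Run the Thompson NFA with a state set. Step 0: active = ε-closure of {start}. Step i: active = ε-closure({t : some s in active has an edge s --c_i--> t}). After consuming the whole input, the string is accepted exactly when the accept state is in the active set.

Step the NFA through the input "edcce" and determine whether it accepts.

Answer: REJECT

Steps:
initial (ε-close {0}): {0,2,6}
'e' @ 1: {1,3,4,7}  ✓accept
'd' @ 2: {1,5}  ✓accept
'c' @ 3: {}  — no active states
rest 'ce' ignored (set empty)
end set {} — state 1 not in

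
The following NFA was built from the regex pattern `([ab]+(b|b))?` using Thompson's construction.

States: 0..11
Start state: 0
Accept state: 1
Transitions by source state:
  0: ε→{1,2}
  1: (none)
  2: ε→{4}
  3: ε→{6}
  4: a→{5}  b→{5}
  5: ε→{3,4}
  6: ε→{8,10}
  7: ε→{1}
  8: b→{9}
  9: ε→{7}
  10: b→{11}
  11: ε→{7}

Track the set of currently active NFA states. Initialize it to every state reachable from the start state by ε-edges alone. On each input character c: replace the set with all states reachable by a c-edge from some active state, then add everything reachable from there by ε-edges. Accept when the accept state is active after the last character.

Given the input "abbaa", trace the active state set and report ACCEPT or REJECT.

Answer: REJECT

Trace:
start: ε-closure({0}) = {0,1,2,4}
'a' @ 1: {3,4,5,6,8,10}
'b' @ 2: {1,3,4,5,6,7,8,9,10,11}  ✓accept
'b' @ 3: {1,3,4,5,6,7,8,9,10,11}  ✓accept
'a' @ 4: {3,4,5,6,8,10}
'a' @ 5: {3,4,5,6,8,10}
final: {3,4,5,6,8,10}; accept 1 not in set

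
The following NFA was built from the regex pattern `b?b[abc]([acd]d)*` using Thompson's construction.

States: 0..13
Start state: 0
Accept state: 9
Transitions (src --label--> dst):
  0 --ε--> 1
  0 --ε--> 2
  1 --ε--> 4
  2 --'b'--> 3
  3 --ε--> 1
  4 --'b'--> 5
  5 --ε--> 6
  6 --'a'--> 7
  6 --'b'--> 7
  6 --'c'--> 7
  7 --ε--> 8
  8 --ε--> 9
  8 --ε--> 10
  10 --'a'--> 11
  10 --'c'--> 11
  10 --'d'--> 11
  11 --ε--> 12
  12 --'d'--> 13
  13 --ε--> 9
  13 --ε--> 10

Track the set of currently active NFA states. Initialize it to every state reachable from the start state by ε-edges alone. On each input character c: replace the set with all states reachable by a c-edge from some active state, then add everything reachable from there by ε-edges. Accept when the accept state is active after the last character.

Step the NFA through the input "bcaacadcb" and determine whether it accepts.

Answer: REJECT

Derivation:
S₀ = ε-closure({0}) = {0,1,2,4}
'b' @ 1: {1,3,4,5,6}
'c' @ 2: {7,8,9,10}  (accept∈set)
'a' @ 3: {11,12}
'a' @ 4: {}  — dead — no transitions
rest 'cadcb' ignored (set empty)
end set {} — state 9 not in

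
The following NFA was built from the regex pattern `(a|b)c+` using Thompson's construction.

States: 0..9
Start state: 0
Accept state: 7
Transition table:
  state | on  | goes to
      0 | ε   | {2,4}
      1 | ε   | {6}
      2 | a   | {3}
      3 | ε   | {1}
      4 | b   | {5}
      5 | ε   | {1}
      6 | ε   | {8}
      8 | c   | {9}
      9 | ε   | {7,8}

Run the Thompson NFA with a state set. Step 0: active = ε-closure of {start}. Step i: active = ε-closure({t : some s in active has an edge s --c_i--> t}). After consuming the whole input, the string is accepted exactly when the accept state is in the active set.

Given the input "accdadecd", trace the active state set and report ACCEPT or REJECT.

S₀ = ε-closure({0}) = {0,2,4}
'a' @ 1: {1,3,6,8}
'c' @ 2: {7,8,9}  [accepting]
'c' @ 3: {7,8,9}  [accepting]
'd' @ 4: {}  — state set empty
rest 'adecd' ignored (set empty)
end set {} — state 7 not in

Answer: REJECT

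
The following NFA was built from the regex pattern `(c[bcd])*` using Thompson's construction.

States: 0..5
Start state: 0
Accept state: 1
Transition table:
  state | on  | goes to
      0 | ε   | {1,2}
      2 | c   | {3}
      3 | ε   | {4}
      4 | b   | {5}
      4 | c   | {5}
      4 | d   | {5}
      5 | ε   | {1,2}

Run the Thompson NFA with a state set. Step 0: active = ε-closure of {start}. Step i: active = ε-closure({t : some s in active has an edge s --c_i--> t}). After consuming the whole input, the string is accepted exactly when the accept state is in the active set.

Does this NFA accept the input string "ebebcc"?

initial (ε-close {0}): {0,1,2}
'e' @ 1: {}  — state set empty
rest 'bebcc' ignored (set empty)
after full input: {}  (accept=1 not in)

Answer: REJECT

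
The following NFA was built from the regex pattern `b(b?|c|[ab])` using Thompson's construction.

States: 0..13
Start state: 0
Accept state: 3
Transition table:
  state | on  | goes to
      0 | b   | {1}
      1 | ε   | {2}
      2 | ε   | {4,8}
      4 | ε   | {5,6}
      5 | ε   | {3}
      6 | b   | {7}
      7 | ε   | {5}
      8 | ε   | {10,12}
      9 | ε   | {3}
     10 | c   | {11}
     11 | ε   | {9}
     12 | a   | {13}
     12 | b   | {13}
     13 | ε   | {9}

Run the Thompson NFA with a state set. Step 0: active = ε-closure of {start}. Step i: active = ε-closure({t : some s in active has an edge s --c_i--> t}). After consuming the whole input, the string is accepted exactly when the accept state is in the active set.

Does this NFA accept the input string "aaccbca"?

Answer: REJECT

Derivation:
S₀ = ε-closure({0}) = {0}
'a' @ 1: {}  — state set empty
rest 'accbca' ignored (set empty)
final: {}; accept 3 not in set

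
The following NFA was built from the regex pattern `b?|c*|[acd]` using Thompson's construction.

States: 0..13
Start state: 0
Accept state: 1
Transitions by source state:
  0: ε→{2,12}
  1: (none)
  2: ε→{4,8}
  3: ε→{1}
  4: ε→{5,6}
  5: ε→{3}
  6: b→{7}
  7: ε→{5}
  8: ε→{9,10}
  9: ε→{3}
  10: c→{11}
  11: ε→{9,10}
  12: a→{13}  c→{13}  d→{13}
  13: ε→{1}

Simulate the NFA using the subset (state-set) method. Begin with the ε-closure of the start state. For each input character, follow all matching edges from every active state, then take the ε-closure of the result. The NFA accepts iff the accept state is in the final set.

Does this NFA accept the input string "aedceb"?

Answer: REJECT

Trace:
start: ε-closure({0}) = {0,1,2,3,4,5,6,8,9,10,12}
'a' @ 1: {1,13}  [accepting]
'e' @ 2: {}  — dead — no transitions
rest 'dceb' ignored (set empty)
after full input: {}  (accept=1 not in)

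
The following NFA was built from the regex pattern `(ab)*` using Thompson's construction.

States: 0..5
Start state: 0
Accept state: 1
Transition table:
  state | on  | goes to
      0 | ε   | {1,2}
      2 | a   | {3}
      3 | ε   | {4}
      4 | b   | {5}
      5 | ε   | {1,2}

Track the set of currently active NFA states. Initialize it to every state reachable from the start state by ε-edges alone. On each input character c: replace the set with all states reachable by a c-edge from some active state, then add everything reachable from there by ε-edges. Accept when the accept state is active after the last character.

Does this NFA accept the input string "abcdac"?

initial (ε-close {0}): {0,1,2}
'a' @ 1: {3,4}
'b' @ 2: {1,2,5}  (accept∈set)
'c' @ 3: {}  — state set empty
rest 'dac' ignored (set empty)
after full input: {}  (accept=1 not in)

Answer: REJECT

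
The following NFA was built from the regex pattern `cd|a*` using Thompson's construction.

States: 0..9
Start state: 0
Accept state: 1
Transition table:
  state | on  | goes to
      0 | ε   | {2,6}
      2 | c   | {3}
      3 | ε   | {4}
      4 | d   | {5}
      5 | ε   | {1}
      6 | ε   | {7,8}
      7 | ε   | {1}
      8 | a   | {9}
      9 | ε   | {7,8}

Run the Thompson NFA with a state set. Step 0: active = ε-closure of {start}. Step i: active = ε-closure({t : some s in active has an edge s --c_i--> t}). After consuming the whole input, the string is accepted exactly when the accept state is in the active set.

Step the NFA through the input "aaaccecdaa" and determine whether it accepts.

Answer: REJECT

Steps:
start: ε-closure({0}) = {0,1,2,6,7,8}
'a' @ 1: {1,7,8,9}  [accepting]
'a' @ 2: {1,7,8,9}  [accepting]
'a' @ 3: {1,7,8,9}  [accepting]
'c' @ 4: {}  — state set empty
rest 'cecdaa' ignored (set empty)
after full input: {}  (accept=1 not in)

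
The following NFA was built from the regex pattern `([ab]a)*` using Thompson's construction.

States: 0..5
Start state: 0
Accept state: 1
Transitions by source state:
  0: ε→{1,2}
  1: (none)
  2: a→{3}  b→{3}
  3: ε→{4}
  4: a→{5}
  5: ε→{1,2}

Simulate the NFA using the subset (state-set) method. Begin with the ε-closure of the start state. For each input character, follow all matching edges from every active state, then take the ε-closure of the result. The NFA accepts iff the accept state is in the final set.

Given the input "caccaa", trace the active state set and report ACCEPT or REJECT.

Answer: REJECT

Steps:
initial (ε-close {0}): {0,1,2}
'c' @ 1: {}  — state set empty
rest 'accaa' ignored (set empty)
final: {}; accept 1 not in set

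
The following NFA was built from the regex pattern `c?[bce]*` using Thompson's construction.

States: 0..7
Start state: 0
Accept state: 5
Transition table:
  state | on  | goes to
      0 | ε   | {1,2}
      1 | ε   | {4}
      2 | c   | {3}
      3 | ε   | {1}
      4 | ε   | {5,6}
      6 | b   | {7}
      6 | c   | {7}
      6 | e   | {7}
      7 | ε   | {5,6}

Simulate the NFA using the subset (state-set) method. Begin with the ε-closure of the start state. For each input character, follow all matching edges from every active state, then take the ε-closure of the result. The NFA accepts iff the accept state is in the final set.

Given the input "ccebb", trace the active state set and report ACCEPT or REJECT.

S₀ = ε-closure({0}) = {0,1,2,4,5,6}
'c' @ 1: {1,3,4,5,6,7}  ✓accept
'c' @ 2: {5,6,7}  ✓accept
'e' @ 3: {5,6,7}  ✓accept
'b' @ 4: {5,6,7}  ✓accept
'b' @ 5: {5,6,7}  ✓accept
after full input: {5,6,7}  (accept=5 in)

Answer: ACCEPT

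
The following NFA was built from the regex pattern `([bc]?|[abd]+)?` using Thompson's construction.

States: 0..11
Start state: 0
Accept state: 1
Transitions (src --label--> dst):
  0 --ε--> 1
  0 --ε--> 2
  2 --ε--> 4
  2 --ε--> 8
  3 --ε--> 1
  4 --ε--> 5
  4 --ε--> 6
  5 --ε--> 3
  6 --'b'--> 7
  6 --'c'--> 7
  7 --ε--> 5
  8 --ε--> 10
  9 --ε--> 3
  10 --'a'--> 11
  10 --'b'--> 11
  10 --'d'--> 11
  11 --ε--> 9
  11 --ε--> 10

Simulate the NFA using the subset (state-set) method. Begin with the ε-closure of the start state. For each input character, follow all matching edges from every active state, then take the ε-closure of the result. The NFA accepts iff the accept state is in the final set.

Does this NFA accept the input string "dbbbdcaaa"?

initial (ε-close {0}): {0,1,2,3,4,5,6,8,10}
'd' @ 1: {1,3,9,10,11}  ✓accept
'b' @ 2: {1,3,9,10,11}  ✓accept
'b' @ 3: {1,3,9,10,11}  ✓accept
'b' @ 4: {1,3,9,10,11}  ✓accept
'd' @ 5: {1,3,9,10,11}  ✓accept
'c' @ 6: {}  — dead — no transitions
rest 'aaa' ignored (set empty)
final: {}; accept 1 not in set

Answer: REJECT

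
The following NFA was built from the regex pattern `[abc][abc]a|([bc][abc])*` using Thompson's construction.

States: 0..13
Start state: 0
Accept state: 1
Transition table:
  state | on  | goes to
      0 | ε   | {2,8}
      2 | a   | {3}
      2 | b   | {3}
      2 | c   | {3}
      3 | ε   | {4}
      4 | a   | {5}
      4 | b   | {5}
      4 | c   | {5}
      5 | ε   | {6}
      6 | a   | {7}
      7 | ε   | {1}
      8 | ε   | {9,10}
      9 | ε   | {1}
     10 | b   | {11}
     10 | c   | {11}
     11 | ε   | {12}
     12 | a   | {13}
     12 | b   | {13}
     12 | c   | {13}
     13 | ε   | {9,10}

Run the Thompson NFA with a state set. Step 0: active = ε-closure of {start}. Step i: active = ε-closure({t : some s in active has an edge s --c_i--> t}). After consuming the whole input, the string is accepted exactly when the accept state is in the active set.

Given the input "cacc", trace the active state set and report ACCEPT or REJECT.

start: ε-closure({0}) = {0,1,2,8,9,10}
'c' @ 1: {3,4,11,12}
'a' @ 2: {1,5,6,9,10,13}  ✓accept
'c' @ 3: {11,12}
'c' @ 4: {1,9,10,13}  ✓accept
end set {1,9,10,13} — state 1 in

Answer: ACCEPT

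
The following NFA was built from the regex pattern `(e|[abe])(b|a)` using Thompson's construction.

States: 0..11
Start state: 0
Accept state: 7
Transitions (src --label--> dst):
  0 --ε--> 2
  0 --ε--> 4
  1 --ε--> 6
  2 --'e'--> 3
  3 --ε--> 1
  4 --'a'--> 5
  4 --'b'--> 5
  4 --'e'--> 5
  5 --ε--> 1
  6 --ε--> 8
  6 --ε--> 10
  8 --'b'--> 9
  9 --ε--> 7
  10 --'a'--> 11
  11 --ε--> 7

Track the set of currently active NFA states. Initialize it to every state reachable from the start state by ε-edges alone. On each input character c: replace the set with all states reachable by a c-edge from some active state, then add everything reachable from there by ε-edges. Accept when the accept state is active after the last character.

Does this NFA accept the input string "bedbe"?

S₀ = ε-closure({0}) = {0,2,4}
'b' @ 1: {1,5,6,8,10}
'e' @ 2: {}  — dead — no transitions
rest 'dbe' ignored (set empty)
final: {}; accept 7 not in set

Answer: REJECT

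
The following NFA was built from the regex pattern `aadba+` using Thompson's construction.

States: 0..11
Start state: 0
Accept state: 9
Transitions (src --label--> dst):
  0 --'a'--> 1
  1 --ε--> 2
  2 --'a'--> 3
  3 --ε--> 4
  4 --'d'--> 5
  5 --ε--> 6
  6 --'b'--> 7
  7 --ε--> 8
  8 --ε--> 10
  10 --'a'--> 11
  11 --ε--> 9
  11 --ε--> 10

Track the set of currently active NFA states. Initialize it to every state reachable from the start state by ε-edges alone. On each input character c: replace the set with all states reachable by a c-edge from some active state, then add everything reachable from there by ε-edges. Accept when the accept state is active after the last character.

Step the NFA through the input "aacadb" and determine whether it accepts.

S₀ = ε-closure({0}) = {0}
'a' @ 1: {1,2}
'a' @ 2: {3,4}
'c' @ 3: {}  — dead — no transitions
rest 'adb' ignored (set empty)
final: {}; accept 9 not in set

Answer: REJECT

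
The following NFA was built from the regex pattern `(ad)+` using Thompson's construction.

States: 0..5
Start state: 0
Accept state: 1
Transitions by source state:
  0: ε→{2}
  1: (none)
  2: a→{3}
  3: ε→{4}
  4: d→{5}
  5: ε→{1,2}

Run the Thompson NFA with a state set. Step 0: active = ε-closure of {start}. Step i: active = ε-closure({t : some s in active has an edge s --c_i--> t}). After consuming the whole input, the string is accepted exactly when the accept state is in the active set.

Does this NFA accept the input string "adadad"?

S₀ = ε-closure({0}) = {0,2}
'a' @ 1: {3,4}
'd' @ 2: {1,2,5}  ✓accept
'a' @ 3: {3,4}
'd' @ 4: {1,2,5}  ✓accept
'a' @ 5: {3,4}
'd' @ 6: {1,2,5}  ✓accept
after full input: {1,2,5}  (accept=1 in)

Answer: ACCEPT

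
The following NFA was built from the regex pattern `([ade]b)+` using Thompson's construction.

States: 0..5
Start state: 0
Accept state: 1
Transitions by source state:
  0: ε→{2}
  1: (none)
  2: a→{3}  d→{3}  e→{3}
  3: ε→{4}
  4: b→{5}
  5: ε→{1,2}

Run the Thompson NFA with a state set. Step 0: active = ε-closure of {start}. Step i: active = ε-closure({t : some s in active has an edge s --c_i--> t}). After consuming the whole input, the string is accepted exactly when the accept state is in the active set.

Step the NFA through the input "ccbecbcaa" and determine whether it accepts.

Answer: REJECT

Trace:
S₀ = ε-closure({0}) = {0,2}
'c' @ 1: {}  — dead — no transitions
rest 'cbecbcaa' ignored (set empty)
after full input: {}  (accept=1 not in)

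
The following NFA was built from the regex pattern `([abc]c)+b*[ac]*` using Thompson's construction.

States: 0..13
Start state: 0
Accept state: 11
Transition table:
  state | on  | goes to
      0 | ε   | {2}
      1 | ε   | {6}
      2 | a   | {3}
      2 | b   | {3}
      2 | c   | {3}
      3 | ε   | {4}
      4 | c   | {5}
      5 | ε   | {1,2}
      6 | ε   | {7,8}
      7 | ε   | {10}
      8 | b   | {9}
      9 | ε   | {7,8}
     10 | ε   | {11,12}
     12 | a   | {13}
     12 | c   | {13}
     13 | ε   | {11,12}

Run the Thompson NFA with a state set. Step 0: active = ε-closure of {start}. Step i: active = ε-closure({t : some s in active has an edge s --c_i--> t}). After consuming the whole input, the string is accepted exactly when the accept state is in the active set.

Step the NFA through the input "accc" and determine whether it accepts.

S₀ = ε-closure({0}) = {0,2}
'a' @ 1: {3,4}
'c' @ 2: {1,2,5,6,7,8,10,11,12}  (accept∈set)
'c' @ 3: {3,4,11,12,13}  (accept∈set)
'c' @ 4: {1,2,5,6,7,8,10,11,12,13}  (accept∈set)
final: {1,2,5,6,7,8,10,11,12,13}; accept 11 in set

Answer: ACCEPT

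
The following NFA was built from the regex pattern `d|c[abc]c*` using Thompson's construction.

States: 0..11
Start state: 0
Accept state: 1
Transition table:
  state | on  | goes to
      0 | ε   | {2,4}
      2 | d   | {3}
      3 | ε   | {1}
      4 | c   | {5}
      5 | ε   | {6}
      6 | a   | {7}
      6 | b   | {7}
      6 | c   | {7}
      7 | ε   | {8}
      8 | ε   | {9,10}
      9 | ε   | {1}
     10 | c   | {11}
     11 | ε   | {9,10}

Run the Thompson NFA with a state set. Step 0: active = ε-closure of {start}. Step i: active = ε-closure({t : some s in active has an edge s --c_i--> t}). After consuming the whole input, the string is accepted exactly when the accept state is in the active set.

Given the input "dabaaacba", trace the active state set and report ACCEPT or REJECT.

Answer: REJECT

Steps:
initial (ε-close {0}): {0,2,4}
'd' @ 1: {1,3}  [accepting]
'a' @ 2: {}  — no active states
rest 'baaacba' ignored (set empty)
end set {} — state 1 not in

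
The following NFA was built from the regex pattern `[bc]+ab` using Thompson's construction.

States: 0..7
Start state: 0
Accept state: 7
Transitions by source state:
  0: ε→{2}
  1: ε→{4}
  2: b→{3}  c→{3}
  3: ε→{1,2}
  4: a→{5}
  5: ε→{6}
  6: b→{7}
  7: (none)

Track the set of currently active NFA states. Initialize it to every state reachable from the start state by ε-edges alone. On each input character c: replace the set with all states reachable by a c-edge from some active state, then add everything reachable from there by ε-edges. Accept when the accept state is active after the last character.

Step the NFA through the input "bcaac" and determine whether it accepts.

Answer: REJECT

Derivation:
start: ε-closure({0}) = {0,2}
'b' @ 1: {1,2,3,4}
'c' @ 2: {1,2,3,4}
'a' @ 3: {5,6}
'a' @ 4: {}  — state set empty
rest 'c' ignored (set empty)
after full input: {}  (accept=7 not in)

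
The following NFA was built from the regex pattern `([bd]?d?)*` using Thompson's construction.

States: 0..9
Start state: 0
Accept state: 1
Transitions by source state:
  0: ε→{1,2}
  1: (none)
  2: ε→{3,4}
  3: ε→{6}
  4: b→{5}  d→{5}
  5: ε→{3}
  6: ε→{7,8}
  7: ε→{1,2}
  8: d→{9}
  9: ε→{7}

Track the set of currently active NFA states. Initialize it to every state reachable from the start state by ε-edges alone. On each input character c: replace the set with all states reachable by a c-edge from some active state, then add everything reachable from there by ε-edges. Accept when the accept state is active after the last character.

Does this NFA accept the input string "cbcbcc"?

Answer: REJECT

Steps:
initial (ε-close {0}): {0,1,2,3,4,6,7,8}
'c' @ 1: {}  — dead — no transitions
rest 'bcbcc' ignored (set empty)
after full input: {}  (accept=1 not in)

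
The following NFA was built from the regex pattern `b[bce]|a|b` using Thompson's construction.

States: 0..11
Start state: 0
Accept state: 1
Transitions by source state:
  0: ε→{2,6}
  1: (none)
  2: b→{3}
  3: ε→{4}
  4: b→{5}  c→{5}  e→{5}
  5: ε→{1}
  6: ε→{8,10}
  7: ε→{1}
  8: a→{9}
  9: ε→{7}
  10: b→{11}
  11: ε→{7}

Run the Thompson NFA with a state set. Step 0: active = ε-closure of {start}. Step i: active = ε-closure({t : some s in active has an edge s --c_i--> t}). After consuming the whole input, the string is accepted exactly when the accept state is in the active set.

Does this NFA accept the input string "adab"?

start: ε-closure({0}) = {0,2,6,8,10}
'a' @ 1: {1,7,9}  (accept∈set)
'd' @ 2: {}  — no active states
rest 'ab' ignored (set empty)
final: {}; accept 1 not in set

Answer: REJECT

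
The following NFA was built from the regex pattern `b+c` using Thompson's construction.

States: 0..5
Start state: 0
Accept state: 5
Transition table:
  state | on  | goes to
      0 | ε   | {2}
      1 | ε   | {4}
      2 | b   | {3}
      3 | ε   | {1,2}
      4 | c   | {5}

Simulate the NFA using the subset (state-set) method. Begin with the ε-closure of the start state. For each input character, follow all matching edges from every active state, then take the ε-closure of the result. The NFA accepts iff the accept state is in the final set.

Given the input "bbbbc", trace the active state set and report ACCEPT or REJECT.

Answer: ACCEPT

Derivation:
initial (ε-close {0}): {0,2}
'b' @ 1: {1,2,3,4}
'b' @ 2: {1,2,3,4}
'b' @ 3: {1,2,3,4}
'b' @ 4: {1,2,3,4}
'c' @ 5: {5}  [accepting]
after full input: {5}  (accept=5 in)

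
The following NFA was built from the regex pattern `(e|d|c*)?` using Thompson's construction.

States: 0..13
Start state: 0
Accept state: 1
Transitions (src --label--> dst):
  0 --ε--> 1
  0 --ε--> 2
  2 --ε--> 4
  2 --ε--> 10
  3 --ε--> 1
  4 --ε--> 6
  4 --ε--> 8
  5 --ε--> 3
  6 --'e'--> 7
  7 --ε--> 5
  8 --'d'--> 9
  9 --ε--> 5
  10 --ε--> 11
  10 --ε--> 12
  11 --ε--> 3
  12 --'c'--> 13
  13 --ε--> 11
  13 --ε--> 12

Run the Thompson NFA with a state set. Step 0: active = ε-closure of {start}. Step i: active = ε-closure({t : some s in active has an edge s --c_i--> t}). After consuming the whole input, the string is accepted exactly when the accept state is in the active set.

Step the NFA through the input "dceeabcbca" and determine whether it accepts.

Answer: REJECT

Trace:
initial (ε-close {0}): {0,1,2,3,4,6,8,10,11,12}
'd' @ 1: {1,3,5,9}  [accepting]
'c' @ 2: {}  — dead — no transitions
rest 'eeabcbca' ignored (set empty)
after full input: {}  (accept=1 not in)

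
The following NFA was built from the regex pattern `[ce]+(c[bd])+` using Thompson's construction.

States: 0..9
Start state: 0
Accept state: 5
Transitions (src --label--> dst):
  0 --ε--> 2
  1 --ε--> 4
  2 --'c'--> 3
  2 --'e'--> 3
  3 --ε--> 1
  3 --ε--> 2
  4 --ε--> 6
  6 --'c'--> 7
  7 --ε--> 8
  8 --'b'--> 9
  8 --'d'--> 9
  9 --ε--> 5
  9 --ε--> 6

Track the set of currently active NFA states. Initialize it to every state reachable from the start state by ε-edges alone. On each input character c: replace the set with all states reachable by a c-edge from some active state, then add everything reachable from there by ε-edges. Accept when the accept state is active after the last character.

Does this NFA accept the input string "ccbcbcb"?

S₀ = ε-closure({0}) = {0,2}
'c' @ 1: {1,2,3,4,6}
'c' @ 2: {1,2,3,4,6,7,8}
'b' @ 3: {5,6,9}  ✓accept
'c' @ 4: {7,8}
'b' @ 5: {5,6,9}  ✓accept
'c' @ 6: {7,8}
'b' @ 7: {5,6,9}  ✓accept
end set {5,6,9} — state 5 in

Answer: ACCEPT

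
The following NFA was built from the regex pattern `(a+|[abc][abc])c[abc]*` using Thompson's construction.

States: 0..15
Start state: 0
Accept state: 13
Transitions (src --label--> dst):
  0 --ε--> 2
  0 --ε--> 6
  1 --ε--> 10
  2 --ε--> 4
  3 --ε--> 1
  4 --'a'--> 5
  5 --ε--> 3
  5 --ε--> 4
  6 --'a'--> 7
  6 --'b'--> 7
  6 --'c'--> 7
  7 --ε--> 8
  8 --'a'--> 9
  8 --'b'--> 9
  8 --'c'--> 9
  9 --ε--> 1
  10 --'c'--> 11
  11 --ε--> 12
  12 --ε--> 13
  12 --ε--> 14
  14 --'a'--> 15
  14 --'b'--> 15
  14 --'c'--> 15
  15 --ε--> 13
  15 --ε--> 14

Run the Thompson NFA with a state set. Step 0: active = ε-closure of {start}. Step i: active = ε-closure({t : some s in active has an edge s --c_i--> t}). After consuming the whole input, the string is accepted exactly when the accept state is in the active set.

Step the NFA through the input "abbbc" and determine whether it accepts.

start: ε-closure({0}) = {0,2,4,6}
'a' @ 1: {1,3,4,5,7,8,10}
'b' @ 2: {1,9,10}
'b' @ 3: {}  — dead — no transitions
rest 'bc' ignored (set empty)
after full input: {}  (accept=13 not in)

Answer: REJECT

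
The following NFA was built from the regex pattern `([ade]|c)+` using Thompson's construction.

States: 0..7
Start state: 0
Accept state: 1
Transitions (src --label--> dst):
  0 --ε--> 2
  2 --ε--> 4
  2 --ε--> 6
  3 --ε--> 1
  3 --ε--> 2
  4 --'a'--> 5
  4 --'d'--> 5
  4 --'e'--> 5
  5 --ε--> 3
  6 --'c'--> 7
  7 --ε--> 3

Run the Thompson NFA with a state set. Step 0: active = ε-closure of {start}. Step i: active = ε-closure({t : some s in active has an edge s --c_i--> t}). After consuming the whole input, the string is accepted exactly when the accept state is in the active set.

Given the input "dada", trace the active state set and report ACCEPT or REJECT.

start: ε-closure({0}) = {0,2,4,6}
'd' @ 1: {1,2,3,4,5,6}  ✓accept
'a' @ 2: {1,2,3,4,5,6}  ✓accept
'd' @ 3: {1,2,3,4,5,6}  ✓accept
'a' @ 4: {1,2,3,4,5,6}  ✓accept
final: {1,2,3,4,5,6}; accept 1 in set

Answer: ACCEPT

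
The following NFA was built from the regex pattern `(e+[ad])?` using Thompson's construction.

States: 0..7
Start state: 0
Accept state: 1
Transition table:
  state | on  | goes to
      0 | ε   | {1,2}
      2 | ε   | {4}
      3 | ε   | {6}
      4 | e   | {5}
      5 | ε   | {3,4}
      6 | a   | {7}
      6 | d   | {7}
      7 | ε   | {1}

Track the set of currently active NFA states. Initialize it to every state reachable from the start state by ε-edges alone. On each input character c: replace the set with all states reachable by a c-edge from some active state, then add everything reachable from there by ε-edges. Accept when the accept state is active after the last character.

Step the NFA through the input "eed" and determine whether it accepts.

start: ε-closure({0}) = {0,1,2,4}
'e' @ 1: {3,4,5,6}
'e' @ 2: {3,4,5,6}
'd' @ 3: {1,7}  (accept∈set)
after full input: {1,7}  (accept=1 in)

Answer: ACCEPT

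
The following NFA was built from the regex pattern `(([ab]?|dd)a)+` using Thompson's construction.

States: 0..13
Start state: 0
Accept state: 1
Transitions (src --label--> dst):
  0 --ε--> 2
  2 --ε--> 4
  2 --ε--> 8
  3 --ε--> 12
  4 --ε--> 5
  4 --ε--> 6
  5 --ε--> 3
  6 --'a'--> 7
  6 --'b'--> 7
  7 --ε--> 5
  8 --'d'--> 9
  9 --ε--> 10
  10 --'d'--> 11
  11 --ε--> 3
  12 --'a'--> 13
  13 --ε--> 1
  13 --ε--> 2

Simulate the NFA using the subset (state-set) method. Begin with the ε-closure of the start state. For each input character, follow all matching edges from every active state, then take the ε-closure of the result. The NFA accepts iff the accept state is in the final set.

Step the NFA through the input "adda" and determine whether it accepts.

S₀ = ε-closure({0}) = {0,2,3,4,5,6,8,12}
'a' @ 1: {1,2,3,4,5,6,7,8,12,13}  ✓accept
'd' @ 2: {9,10}
'd' @ 3: {3,11,12}
'a' @ 4: {1,2,3,4,5,6,8,12,13}  ✓accept
end set {1,2,3,4,5,6,8,12,13} — state 1 in

Answer: ACCEPT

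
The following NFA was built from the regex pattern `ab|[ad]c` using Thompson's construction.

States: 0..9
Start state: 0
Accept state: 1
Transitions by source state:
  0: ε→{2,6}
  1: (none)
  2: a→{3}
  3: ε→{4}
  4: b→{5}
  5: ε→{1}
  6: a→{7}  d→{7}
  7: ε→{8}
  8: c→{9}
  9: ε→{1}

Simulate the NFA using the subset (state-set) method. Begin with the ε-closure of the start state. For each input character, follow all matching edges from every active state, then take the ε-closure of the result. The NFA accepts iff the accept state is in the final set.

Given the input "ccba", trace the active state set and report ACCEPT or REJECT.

Answer: REJECT

Derivation:
initial (ε-close {0}): {0,2,6}
'c' @ 1: {}  — state set empty
rest 'cba' ignored (set empty)
end set {} — state 1 not in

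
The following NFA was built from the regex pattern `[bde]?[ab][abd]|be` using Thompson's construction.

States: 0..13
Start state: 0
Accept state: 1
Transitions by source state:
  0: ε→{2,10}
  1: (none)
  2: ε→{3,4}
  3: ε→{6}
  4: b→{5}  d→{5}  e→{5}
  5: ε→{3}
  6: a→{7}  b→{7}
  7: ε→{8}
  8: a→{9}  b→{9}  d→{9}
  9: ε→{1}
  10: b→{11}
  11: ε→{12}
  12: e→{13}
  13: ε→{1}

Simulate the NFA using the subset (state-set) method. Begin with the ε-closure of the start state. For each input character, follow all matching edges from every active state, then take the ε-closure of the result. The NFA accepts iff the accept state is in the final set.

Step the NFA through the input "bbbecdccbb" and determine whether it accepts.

start: ε-closure({0}) = {0,2,3,4,6,10}
'b' @ 1: {3,5,6,7,8,11,12}
'b' @ 2: {1,7,8,9}  [accepting]
'b' @ 3: {1,9}  [accepting]
'e' @ 4: {}  — no active states
rest 'cdccbb' ignored (set empty)
end set {} — state 1 not in

Answer: REJECT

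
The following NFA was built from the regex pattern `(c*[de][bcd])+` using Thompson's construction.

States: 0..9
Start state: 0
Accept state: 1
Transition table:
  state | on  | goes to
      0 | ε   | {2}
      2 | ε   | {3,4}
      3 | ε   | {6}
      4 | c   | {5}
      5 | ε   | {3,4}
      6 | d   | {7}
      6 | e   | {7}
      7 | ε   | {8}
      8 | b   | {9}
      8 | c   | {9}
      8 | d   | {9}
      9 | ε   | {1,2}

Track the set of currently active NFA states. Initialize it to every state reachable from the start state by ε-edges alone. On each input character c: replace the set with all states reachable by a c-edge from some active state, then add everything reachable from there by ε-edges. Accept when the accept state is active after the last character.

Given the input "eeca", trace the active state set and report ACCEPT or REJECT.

S₀ = ε-closure({0}) = {0,2,3,4,6}
'e' @ 1: {7,8}
'e' @ 2: {}  — no active states
rest 'ca' ignored (set empty)
final: {}; accept 1 not in set

Answer: REJECT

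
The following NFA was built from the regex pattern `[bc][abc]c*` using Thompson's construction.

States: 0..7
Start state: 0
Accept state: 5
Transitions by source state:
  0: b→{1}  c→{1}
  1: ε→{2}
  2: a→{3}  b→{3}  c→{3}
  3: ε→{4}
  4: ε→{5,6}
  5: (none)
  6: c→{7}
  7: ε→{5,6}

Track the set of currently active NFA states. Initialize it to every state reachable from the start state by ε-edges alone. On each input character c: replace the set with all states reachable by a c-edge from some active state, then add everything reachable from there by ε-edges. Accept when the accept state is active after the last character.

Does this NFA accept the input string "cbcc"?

start: ε-closure({0}) = {0}
'c' @ 1: {1,2}
'b' @ 2: {3,4,5,6}  (accept∈set)
'c' @ 3: {5,6,7}  (accept∈set)
'c' @ 4: {5,6,7}  (accept∈set)
final: {5,6,7}; accept 5 in set

Answer: ACCEPT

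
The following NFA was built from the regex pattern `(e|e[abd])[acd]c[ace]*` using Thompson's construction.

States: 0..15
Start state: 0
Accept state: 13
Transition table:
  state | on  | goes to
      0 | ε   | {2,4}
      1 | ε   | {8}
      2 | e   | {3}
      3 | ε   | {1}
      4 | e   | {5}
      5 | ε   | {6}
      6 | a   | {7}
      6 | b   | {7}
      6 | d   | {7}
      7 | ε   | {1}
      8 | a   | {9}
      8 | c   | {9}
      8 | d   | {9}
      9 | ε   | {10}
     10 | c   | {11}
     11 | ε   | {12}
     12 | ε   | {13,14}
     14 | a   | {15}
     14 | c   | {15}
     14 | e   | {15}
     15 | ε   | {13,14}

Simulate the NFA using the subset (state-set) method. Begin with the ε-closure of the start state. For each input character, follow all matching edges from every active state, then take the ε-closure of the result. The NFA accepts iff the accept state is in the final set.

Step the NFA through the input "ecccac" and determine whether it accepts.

S₀ = ε-closure({0}) = {0,2,4}
'e' @ 1: {1,3,5,6,8}
'c' @ 2: {9,10}
'c' @ 3: {11,12,13,14}  [accepting]
'c' @ 4: {13,14,15}  [accepting]
'a' @ 5: {13,14,15}  [accepting]
'c' @ 6: {13,14,15}  [accepting]
final: {13,14,15}; accept 13 in set

Answer: ACCEPT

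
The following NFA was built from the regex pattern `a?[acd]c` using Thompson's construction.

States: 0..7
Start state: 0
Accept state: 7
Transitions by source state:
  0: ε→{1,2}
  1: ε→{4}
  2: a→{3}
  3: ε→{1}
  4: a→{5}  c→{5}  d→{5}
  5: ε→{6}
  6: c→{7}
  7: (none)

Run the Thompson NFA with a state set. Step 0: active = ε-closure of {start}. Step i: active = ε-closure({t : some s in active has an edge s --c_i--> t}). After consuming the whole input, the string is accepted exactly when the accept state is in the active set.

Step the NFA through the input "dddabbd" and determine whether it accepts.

Answer: REJECT

Steps:
start: ε-closure({0}) = {0,1,2,4}
'd' @ 1: {5,6}
'd' @ 2: {}  — no active states
rest 'dabbd' ignored (set empty)
end set {} — state 7 not in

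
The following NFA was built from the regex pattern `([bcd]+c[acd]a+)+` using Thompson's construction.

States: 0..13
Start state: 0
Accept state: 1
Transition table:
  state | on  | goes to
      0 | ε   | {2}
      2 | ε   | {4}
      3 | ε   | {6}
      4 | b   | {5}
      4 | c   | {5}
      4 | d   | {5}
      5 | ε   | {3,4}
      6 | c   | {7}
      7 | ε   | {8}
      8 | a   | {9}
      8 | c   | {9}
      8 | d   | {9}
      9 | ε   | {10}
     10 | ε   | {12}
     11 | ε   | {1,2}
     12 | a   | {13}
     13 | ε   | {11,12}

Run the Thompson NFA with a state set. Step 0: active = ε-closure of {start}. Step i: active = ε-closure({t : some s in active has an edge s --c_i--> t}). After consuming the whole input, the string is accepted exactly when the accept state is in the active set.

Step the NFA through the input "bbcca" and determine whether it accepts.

Answer: ACCEPT

Trace:
S₀ = ε-closure({0}) = {0,2,4}
'b' @ 1: {3,4,5,6}
'b' @ 2: {3,4,5,6}
'c' @ 3: {3,4,5,6,7,8}
'c' @ 4: {3,4,5,6,7,8,9,10,12}
'a' @ 5: {1,2,4,9,10,11,12,13}  (accept∈set)
after full input: {1,2,4,9,10,11,12,13}  (accept=1 in)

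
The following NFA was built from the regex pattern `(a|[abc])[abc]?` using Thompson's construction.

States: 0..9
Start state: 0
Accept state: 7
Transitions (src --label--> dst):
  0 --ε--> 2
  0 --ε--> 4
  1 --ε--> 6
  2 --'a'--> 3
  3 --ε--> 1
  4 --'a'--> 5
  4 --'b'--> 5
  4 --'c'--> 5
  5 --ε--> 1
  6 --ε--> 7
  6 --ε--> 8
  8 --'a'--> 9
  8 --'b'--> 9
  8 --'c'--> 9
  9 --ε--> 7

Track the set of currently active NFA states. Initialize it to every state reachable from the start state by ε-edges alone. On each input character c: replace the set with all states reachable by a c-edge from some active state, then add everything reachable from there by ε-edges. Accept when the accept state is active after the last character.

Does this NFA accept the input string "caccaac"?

initial (ε-close {0}): {0,2,4}
'c' @ 1: {1,5,6,7,8}  ✓accept
'a' @ 2: {7,9}  ✓accept
'c' @ 3: {}  — dead — no transitions
rest 'caac' ignored (set empty)
after full input: {}  (accept=7 not in)

Answer: REJECT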